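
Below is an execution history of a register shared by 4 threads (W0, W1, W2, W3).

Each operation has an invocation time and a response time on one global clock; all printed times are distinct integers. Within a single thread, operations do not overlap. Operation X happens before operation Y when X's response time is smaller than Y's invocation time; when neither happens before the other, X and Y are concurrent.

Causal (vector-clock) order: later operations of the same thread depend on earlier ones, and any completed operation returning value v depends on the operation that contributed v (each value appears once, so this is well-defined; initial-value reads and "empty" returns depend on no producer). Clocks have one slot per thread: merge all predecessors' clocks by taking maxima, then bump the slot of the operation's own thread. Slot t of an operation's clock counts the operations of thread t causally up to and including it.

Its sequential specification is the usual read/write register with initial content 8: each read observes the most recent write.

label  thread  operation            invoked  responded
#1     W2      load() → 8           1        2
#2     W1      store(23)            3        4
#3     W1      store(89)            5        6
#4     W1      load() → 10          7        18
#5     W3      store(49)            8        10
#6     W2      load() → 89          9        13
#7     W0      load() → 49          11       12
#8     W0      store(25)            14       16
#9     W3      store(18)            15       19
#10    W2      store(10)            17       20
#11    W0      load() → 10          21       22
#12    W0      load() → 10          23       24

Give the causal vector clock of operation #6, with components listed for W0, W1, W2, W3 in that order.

invoked at 8, #5 has no predecessors; its own W3 bump gives (0, 0, 0, 1)
invoked at 1, #1 has no predecessors; its own W2 bump gives (0, 0, 1, 0)
invoked at 3, #2 has no predecessors; its own W1 bump gives (0, 1, 0, 0)
VC(#9, invoked at 15): max of VC(#5)=(0, 0, 0, 1), then +1 on thread W3 → (0, 0, 0, 2)
VC(#3, invoked at 5): max of VC(#2)=(0, 1, 0, 0), then +1 on thread W1 → (0, 2, 0, 0)
VC(#7, invoked at 11): max of VC(#5)=(0, 0, 0, 1), then +1 on thread W0 → (1, 0, 0, 1)
VC(#8, invoked at 14): max of VC(#7)=(1, 0, 0, 1), then +1 on thread W0 → (2, 0, 0, 1)
VC(#6, invoked at 9): max of VC(#1)=(0, 0, 1, 0), VC(#3)=(0, 2, 0, 0), then +1 on thread W2 → (0, 2, 2, 0)
VC(#10, invoked at 17): max of VC(#6)=(0, 2, 2, 0), then +1 on thread W2 → (0, 2, 3, 0)
VC(#4, invoked at 7): max of VC(#3)=(0, 2, 0, 0), VC(#10)=(0, 2, 3, 0), then +1 on thread W1 → (0, 3, 3, 0)
VC(#11, invoked at 21): max of VC(#8)=(2, 0, 0, 1), VC(#10)=(0, 2, 3, 0), then +1 on thread W0 → (3, 2, 3, 1)
VC(#12, invoked at 23): max of VC(#10)=(0, 2, 3, 0), VC(#11)=(3, 2, 3, 1), then +1 on thread W0 → (4, 2, 3, 1)
target: VC(#6) = (0, 2, 2, 0)

(0, 2, 2, 0)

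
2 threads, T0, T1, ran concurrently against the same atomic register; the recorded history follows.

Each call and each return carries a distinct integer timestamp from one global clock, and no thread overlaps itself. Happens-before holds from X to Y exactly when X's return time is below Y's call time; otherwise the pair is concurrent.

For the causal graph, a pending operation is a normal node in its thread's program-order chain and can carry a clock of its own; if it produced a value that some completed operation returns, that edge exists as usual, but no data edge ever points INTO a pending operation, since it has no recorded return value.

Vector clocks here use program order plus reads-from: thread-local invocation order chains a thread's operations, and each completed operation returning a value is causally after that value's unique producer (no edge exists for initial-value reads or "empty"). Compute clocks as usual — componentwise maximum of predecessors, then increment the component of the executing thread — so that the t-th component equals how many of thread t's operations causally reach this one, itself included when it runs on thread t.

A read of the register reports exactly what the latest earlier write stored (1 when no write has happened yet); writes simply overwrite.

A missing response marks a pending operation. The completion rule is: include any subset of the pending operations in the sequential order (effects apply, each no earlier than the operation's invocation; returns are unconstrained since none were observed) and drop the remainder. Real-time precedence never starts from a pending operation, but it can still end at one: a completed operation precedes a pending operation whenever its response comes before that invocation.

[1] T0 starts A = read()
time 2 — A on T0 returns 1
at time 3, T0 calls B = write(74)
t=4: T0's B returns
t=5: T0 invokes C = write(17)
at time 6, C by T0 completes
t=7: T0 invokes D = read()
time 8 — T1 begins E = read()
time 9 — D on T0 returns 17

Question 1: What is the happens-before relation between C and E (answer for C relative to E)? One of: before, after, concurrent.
before

C spans [5,6], E spans [8,…)
resp(C)=6 < inv(E)=8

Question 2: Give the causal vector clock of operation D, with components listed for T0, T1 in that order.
(4, 0)

no predecessors for E (invoked 8): T1 increments from zero → (0, 1)
no predecessors for A (invoked 1): T0 increments from zero → (1, 0)
B, invoked 3, takes VC(A)=(1, 0) under max, adds 1 for T0 → (2, 0)
C, invoked 5, takes VC(B)=(2, 0) under max, adds 1 for T0 → (3, 0)
D, invoked 7, takes VC(C)=(3, 0) under max, adds 1 for T0 → (4, 0)
target: VC(D) = (4, 0)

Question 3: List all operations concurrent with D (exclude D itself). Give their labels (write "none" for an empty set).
E

D runs from 7 to 9; window-overlapping ops are concurrent
A [1,2]: before
B [3,4]: before
C [5,6]: before
E [8,…): concurrent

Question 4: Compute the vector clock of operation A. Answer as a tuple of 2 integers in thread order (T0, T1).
(1, 0)

E, invoked 8, has no incoming edges; only T1's bump applies → (0, 1)
A, invoked 1, has no incoming edges; only T0's bump applies → (1, 0)
B (invocation 3): componentwise max over VC(A)=(1, 0), +1 at T0, giving (2, 0)
C (invocation 5): componentwise max over VC(B)=(2, 0), +1 at T0, giving (3, 0)
D (invocation 7): componentwise max over VC(C)=(3, 0), +1 at T0, giving (4, 0)
target: VC(A) = (1, 0)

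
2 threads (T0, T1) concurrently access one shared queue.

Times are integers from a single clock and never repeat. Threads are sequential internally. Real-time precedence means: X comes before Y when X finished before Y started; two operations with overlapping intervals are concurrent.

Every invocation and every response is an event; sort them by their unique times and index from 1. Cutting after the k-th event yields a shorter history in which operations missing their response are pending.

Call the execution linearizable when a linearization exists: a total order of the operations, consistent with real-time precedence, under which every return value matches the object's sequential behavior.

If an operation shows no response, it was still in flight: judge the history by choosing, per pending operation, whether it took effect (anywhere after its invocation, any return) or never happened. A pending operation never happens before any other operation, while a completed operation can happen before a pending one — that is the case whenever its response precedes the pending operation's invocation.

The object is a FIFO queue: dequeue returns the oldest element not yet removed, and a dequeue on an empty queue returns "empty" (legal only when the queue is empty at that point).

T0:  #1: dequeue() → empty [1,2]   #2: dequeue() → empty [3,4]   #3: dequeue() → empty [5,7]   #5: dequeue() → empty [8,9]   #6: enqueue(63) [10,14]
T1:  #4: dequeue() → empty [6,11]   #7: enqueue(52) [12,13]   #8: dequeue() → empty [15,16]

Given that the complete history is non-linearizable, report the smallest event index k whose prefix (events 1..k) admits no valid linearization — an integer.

16

events 1..15 are still linearizable — one witness is #1, #2, #3, #4, #5, #6, #7:
after step 1 (#1 dequeue() → empty): queue <>
after step 2 (#2 dequeue() → empty): queue <>
after step 3 (#3 dequeue() → empty): queue <>
after step 4 (#4 dequeue() → empty): queue <>
after step 5 (#5 dequeue() → empty): queue <>
after step 6 (#6 enqueue(63)): queue <63>
after step 7 (#7 enqueue(52)): queue <63,52>
with event 16 included (#8 responding at time 16), all real-time-consistent orders fail
for example #1, #2, #3, #4, #5, #6, #7, #8 fails at step 8: #8 dequeue() → empty is not legal there
for example #1, #2, #3, #4, #5, #7, #6, #8 fails at step 8: #8 dequeue() → empty is not legal there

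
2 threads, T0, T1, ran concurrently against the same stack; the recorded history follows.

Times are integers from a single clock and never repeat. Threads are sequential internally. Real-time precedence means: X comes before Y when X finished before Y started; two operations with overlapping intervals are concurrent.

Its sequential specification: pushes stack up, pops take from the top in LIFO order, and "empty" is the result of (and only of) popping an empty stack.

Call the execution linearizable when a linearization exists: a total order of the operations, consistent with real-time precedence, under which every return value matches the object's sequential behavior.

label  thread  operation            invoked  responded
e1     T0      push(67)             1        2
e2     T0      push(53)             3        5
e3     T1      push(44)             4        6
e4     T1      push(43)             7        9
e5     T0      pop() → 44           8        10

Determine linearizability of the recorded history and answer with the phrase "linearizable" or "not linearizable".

linearizable

one valid linearization: e1, e2, e3, e5, e4
1. e1 push(67), leaving stack <67>
2. e2 push(53), leaving stack <67,53>
3. e3 push(44), leaving stack <67,53,44>
4. e5 pop() → 44, leaving stack <67,53>
5. e4 push(43), leaving stack <67,53,43>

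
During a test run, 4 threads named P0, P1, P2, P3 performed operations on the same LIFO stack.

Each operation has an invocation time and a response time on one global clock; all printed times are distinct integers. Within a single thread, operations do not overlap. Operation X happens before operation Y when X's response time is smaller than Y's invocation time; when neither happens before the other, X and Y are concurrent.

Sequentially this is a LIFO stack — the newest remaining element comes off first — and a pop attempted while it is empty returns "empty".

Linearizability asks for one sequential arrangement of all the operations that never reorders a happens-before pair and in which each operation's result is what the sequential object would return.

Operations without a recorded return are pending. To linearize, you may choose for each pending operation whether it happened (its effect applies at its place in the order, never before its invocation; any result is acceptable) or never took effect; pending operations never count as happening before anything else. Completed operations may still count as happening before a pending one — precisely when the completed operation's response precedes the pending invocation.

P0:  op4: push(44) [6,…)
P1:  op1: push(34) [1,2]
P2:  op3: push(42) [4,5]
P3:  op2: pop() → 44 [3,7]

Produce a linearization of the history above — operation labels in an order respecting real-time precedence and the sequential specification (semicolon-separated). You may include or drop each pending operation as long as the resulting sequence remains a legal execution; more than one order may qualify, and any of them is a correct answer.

step 1: op1 push(34) — stack <34>
step 2: op3 push(42) — stack <34,42>
step 3: op4 push(44) (pending, included) — stack <34,42,44>
step 4: op2 pop() → 44 — stack <34,42>

op1; op3; op4; op2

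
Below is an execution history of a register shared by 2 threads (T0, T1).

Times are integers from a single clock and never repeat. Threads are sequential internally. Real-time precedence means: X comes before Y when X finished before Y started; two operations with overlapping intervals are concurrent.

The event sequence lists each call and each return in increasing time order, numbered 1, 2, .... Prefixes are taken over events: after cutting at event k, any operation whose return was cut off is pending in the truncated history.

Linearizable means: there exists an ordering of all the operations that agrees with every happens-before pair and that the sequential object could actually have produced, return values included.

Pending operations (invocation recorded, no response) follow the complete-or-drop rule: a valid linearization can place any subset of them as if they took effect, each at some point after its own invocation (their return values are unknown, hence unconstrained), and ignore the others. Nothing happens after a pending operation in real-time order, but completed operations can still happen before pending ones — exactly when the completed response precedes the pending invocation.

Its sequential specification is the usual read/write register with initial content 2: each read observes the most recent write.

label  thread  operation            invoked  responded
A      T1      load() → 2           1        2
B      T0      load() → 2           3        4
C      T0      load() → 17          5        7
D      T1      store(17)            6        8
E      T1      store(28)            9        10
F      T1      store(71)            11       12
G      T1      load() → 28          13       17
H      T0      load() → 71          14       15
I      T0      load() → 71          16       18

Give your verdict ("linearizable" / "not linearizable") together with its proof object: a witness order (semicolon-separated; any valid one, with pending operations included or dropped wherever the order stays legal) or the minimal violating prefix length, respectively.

events 1..16 are fine; event 17 — the response of G at time 17 — makes the prefix non-linearizable
the 8 completed operations admit 4 real-time orders; each fails the register replay
including or dropping the 1 pending operation (I) in any combination fails
e.g. A, B, C, D, E, F, G, H (pending dropped): illegal at step 3, since C load() → 17 cannot apply there
e.g. A, B, C, D, E, F, H, G (pending dropped): illegal at step 3, since C load() → 17 cannot apply there

not linearizable — minimal violating prefix: 17 events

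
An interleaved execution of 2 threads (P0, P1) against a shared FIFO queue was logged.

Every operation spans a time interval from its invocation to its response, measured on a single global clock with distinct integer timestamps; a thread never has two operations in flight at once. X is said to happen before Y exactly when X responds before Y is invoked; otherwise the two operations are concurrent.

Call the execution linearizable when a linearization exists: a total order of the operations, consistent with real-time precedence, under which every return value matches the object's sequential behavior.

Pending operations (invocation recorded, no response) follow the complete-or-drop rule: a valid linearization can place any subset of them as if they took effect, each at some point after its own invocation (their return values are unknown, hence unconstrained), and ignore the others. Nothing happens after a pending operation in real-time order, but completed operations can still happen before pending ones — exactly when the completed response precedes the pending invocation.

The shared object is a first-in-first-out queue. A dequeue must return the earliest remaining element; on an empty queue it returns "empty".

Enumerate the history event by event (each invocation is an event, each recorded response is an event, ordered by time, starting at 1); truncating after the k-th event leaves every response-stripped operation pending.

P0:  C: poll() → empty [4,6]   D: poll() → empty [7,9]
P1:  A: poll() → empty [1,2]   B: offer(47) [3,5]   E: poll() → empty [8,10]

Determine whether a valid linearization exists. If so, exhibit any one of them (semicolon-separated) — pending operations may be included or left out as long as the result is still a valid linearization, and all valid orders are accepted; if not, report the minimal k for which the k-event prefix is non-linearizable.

not linearizable — minimal violating prefix: 10 events

events 1..9 are fine; event 10 — the response of E at time 10 — makes the prefix non-linearizable
checked exhaustively: 4 real-time-consistent orders of 5 completed operations, zero legal FIFO queue replays
take A, B, C, D, E: step 3 already fails, because C poll() → empty cannot occur there
take A, B, C, E, D: step 3 already fails, because C poll() → empty cannot occur there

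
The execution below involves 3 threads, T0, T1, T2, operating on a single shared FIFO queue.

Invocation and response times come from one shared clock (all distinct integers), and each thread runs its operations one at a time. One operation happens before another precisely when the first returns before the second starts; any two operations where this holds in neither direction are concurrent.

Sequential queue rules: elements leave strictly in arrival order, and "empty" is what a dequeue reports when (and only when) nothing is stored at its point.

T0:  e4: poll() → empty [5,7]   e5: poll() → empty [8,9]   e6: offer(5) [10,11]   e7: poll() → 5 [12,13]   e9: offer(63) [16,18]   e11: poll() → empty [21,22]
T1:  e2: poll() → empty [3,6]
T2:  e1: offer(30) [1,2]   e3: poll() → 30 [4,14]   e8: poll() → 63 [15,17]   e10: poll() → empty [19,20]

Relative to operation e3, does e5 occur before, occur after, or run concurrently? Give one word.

e5 spans [8,9], e3 spans [4,14]
the intervals overlap in both directions

concurrent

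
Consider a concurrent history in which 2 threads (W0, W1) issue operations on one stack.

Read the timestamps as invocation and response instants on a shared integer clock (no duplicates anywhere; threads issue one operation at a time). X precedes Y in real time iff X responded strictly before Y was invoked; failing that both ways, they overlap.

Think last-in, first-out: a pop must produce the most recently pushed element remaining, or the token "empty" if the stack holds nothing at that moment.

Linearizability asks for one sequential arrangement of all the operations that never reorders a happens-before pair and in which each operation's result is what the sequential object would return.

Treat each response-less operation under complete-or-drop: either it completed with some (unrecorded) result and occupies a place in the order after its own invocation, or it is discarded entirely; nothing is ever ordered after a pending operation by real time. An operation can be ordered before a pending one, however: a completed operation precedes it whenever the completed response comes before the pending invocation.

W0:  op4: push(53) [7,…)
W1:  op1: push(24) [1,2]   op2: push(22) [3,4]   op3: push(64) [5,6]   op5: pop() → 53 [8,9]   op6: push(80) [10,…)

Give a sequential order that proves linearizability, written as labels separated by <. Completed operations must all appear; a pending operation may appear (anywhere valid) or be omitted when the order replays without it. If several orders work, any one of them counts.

op1 < op2 < op3 < op4 < op5

1. op1 push(24), leaving stack <24>
2. op2 push(22), leaving stack <24,22>
3. op3 push(64), leaving stack <24,22,64>
4. op4 push(53) (pending, included), leaving stack <24,22,64,53>
5. op5 pop() → 53, leaving stack <24,22,64>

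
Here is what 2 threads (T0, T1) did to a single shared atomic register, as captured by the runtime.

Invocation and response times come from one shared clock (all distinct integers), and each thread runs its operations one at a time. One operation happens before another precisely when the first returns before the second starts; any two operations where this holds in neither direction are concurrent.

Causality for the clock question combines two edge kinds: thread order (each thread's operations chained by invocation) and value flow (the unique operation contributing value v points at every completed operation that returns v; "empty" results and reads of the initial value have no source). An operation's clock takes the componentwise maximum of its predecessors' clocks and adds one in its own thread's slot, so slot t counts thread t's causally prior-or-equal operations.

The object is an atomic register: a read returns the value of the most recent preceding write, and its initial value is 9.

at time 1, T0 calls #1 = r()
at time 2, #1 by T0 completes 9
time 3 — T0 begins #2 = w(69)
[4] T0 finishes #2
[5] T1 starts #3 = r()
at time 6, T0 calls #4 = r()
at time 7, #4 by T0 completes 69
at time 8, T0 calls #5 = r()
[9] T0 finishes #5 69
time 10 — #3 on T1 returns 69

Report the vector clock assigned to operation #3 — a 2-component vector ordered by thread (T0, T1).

(2, 1)

VC(#1, invoked at 1): no causal predecessors; +1 on T0 → (1, 0)
VC(#2, invoked at 3): max of VC(#1)=(1, 0), then +1 on thread T0 → (2, 0)
VC(#3, invoked at 5): max of VC(#2)=(2, 0), then +1 on thread T1 → (2, 1)
VC(#4, invoked at 6): max of VC(#2)=(2, 0), then +1 on thread T0 → (3, 0)
VC(#5, invoked at 8): max of VC(#2)=(2, 0), VC(#4)=(3, 0), then +1 on thread T0 → (4, 0)
target: VC(#3) = (2, 1)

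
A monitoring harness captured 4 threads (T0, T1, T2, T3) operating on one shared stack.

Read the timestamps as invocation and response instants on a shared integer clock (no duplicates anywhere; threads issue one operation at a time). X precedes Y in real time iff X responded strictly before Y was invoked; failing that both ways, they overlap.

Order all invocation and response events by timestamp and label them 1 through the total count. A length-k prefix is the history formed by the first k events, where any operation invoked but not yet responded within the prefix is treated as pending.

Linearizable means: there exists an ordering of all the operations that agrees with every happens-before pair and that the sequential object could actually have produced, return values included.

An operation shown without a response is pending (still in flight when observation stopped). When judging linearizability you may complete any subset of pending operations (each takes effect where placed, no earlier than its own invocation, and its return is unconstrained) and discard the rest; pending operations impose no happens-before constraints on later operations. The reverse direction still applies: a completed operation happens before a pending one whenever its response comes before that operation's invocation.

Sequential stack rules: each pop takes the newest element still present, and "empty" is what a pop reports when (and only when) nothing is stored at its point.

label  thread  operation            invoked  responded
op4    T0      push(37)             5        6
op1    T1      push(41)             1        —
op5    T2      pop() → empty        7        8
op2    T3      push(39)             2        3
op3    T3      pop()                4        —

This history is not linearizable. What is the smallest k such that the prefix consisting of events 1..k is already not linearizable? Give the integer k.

events 1..7 are linearizable; a witness order is op1, op2, op3, op4:
1. op1 push(41) (pending, included), leaving stack <41>
2. op2 push(39), leaving stack <41,39>
3. op3 pop() (pending, included), leaving stack <41>
4. op4 push(37), leaving stack <41,37>
adding event 8 (op5 responds at 8) leaves no legal real-time order
include/drop combinations of the 2 pending operations (op1, op3) were all tried; none helps
sample order op2, op4, op5 (pending dropped) stalls at step 3 — op5 pop() → empty has no legal effect

8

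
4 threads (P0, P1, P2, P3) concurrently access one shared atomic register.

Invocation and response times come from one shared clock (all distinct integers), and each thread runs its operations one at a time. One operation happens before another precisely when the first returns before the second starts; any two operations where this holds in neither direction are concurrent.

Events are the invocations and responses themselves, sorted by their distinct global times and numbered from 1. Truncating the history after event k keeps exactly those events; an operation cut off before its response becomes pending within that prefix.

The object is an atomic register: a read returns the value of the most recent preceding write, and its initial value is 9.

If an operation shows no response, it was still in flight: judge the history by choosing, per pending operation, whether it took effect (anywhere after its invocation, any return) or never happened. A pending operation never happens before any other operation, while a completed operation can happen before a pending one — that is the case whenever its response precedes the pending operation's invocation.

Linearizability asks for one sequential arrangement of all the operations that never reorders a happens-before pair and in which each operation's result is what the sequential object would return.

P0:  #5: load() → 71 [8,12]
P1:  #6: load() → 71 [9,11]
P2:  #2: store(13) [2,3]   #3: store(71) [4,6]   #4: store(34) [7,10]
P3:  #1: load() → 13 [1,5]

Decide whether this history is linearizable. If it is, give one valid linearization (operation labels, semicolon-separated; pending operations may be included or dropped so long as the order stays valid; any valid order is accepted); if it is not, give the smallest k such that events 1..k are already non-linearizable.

1. #2 store(13), leaving value 13
2. #1 load() → 13, leaving value 13
3. #3 store(71), leaving value 71
4. #5 load() → 71, leaving value 71
5. #6 load() → 71, leaving value 71
6. #4 store(34), leaving value 34

linearizable — witness: #2; #1; #3; #5; #6; #4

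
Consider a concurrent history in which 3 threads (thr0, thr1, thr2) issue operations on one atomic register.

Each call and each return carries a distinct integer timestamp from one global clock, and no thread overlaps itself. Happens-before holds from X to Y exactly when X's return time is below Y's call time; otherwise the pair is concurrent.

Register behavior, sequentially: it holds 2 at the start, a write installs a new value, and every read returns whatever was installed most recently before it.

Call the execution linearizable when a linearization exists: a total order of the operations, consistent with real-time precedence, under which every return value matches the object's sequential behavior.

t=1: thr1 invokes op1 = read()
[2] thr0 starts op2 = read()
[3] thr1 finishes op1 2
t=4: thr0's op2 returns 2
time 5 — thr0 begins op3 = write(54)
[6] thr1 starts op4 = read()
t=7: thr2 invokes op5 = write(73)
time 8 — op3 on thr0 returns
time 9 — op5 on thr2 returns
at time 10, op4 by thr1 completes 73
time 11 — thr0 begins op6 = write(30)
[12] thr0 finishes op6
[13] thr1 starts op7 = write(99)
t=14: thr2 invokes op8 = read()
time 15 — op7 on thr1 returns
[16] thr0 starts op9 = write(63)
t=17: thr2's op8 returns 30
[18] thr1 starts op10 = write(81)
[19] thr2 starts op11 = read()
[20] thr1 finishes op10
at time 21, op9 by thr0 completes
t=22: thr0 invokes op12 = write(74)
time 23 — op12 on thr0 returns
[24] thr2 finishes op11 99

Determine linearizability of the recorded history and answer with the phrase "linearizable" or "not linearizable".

one valid linearization: op1, op2, op3, op5, op4, op6, op8, op7, op11, op9, op10, op12
step 1: op1 read() → 2 — value 2
step 2: op2 read() → 2 — value 2
step 3: op3 write(54) — value 54
step 4: op5 write(73) — value 73
step 5: op4 read() → 73 — value 73
step 6: op6 write(30) — value 30
step 7: op8 read() → 30 — value 30
step 8: op7 write(99) — value 99
step 9: op11 read() → 99 — value 99
step 10: op9 write(63) — value 63
step 11: op10 write(81) — value 81
step 12: op12 write(74) — value 74

linearizable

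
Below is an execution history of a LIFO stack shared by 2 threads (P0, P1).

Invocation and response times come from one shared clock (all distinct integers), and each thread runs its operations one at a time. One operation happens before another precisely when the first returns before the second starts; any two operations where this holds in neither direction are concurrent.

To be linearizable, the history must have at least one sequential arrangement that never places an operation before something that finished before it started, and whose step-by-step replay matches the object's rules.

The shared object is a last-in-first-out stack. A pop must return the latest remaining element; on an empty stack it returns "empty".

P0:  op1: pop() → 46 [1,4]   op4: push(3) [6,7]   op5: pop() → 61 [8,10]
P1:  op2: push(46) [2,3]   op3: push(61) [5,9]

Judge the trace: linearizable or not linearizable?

a witness: op2, op1, op4, op3, op5
1. op2 push(46), leaving stack <46>
2. op1 pop() → 46, leaving stack <>
3. op4 push(3), leaving stack <3>
4. op3 push(61), leaving stack <3,61>
5. op5 pop() → 61, leaving stack <3>

linearizable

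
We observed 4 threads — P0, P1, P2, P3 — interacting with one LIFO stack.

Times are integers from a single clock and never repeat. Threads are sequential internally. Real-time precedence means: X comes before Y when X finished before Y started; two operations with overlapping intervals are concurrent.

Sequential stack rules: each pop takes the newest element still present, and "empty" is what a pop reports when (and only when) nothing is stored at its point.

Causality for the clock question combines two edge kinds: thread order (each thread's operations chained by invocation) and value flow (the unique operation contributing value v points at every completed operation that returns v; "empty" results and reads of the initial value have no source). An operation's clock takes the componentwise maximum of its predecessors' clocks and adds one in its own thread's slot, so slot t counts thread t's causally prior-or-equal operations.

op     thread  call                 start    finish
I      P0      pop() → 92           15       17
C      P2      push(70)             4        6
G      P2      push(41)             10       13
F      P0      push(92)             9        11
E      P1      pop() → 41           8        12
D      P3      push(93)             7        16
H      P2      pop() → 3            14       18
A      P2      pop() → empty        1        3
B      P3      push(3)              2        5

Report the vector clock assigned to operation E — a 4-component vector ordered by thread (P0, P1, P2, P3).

(0, 1, 3, 0)

VC(B, invoked at 2): no causal predecessors; +1 on P3 → (0, 0, 0, 1)
VC(A, invoked at 1): no causal predecessors; +1 on P2 → (0, 0, 1, 0)
VC(F, invoked at 9): no causal predecessors; +1 on P0 → (1, 0, 0, 0)
D (invocation 7): componentwise max over VC(B)=(0, 0, 0, 1), +1 at P3, giving (0, 0, 0, 2)
C (invocation 4): componentwise max over VC(A)=(0, 0, 1, 0), +1 at P2, giving (0, 0, 2, 0)
I (invocation 15): componentwise max over VC(F)=(1, 0, 0, 0), +1 at P0, giving (2, 0, 0, 0)
G (invocation 10): componentwise max over VC(C)=(0, 0, 2, 0), +1 at P2, giving (0, 0, 3, 0)
E (invocation 8): componentwise max over VC(G)=(0, 0, 3, 0), +1 at P1, giving (0, 1, 3, 0)
H (invocation 14): componentwise max over VC(B)=(0, 0, 0, 1), VC(G)=(0, 0, 3, 0), +1 at P2, giving (0, 0, 4, 1)
target: VC(E) = (0, 1, 3, 0)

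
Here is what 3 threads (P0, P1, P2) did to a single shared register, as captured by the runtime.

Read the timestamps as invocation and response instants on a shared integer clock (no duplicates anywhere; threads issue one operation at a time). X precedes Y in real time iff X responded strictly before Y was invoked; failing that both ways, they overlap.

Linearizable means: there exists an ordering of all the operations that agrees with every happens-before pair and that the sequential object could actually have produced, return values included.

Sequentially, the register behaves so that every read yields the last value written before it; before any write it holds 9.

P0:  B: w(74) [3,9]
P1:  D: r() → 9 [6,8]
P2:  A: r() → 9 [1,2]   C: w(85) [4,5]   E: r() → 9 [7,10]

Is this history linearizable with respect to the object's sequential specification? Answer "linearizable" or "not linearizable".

not linearizable

events 1..7 are fine; event 8 — the response of D at time 8 — makes the prefix non-linearizable
a single order respects real time; the 3 completed register operations fail replay along it
include/drop combinations of the 2 pending operations (B, E) were all tried; none helps
one such order, A, C, D (pending dropped), breaks at step 3 where D r() → 9 is illegal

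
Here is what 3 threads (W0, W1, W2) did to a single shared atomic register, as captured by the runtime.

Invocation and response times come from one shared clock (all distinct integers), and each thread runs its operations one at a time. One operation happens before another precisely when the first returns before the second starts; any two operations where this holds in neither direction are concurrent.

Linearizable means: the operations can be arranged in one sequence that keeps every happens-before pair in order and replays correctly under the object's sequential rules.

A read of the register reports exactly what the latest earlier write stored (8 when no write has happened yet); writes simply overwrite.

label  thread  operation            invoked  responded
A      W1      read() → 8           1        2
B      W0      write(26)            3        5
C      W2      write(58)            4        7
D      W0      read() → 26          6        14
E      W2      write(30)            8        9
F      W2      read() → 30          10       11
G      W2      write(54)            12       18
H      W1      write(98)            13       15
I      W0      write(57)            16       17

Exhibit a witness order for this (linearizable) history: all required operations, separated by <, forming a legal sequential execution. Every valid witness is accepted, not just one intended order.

A < B < D < C < E < F < G < H < I

after step 1 (A read() → 8): value 8
after step 2 (B write(26)): value 26
after step 3 (D read() → 26): value 26
after step 4 (C write(58)): value 58
after step 5 (E write(30)): value 30
after step 6 (F read() → 30): value 30
after step 7 (G write(54)): value 54
after step 8 (H write(98)): value 98
after step 9 (I write(57)): value 57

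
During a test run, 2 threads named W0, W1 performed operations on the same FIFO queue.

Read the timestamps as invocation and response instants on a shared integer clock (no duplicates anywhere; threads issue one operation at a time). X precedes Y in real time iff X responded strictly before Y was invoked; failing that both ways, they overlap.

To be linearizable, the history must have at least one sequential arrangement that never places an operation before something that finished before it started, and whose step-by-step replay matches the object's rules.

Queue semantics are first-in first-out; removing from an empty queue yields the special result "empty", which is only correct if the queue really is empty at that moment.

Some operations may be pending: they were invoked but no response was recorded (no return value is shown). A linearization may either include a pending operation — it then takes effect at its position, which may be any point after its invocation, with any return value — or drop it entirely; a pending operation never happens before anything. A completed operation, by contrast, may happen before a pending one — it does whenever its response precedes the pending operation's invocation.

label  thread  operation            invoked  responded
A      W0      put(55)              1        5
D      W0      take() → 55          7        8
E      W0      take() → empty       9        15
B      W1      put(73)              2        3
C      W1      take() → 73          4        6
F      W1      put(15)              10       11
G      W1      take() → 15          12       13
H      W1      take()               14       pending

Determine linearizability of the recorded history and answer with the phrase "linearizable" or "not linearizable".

one valid linearization: B, A, C, D, E, F, G
after step 1 (B put(73)): queue <73>
after step 2 (A put(55)): queue <73,55>
after step 3 (C take() → 73): queue <55>
after step 4 (D take() → 55): queue <>
after step 5 (E take() → empty): queue <>
after step 6 (F put(15)): queue <15>
after step 7 (G take() → 15): queue <>

linearizable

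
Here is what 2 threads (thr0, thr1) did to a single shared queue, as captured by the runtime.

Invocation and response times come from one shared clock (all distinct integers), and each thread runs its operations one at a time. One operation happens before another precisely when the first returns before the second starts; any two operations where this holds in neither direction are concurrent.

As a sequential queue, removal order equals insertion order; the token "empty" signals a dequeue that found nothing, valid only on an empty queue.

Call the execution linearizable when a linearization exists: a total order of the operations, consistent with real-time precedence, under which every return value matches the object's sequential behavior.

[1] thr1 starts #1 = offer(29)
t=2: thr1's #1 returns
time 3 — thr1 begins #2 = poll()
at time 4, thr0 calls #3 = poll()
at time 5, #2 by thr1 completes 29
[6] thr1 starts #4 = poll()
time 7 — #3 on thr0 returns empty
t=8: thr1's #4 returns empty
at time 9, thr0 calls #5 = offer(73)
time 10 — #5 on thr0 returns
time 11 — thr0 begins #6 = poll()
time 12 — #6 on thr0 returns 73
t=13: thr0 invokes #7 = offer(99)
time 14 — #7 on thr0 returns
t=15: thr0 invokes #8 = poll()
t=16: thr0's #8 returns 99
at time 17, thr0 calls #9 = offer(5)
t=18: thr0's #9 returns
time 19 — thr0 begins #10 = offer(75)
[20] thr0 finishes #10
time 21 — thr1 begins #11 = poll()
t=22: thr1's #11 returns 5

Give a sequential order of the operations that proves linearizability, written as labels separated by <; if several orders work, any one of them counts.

#1 < #2 < #3 < #4 < #5 < #6 < #7 < #8 < #9 < #10 < #11

after step 1 (#1 offer(29)): queue <29>
after step 2 (#2 poll() → 29): queue <>
after step 3 (#3 poll() → empty): queue <>
after step 4 (#4 poll() → empty): queue <>
after step 5 (#5 offer(73)): queue <73>
after step 6 (#6 poll() → 73): queue <>
after step 7 (#7 offer(99)): queue <99>
after step 8 (#8 poll() → 99): queue <>
after step 9 (#9 offer(5)): queue <5>
after step 10 (#10 offer(75)): queue <5,75>
after step 11 (#11 poll() → 5): queue <75>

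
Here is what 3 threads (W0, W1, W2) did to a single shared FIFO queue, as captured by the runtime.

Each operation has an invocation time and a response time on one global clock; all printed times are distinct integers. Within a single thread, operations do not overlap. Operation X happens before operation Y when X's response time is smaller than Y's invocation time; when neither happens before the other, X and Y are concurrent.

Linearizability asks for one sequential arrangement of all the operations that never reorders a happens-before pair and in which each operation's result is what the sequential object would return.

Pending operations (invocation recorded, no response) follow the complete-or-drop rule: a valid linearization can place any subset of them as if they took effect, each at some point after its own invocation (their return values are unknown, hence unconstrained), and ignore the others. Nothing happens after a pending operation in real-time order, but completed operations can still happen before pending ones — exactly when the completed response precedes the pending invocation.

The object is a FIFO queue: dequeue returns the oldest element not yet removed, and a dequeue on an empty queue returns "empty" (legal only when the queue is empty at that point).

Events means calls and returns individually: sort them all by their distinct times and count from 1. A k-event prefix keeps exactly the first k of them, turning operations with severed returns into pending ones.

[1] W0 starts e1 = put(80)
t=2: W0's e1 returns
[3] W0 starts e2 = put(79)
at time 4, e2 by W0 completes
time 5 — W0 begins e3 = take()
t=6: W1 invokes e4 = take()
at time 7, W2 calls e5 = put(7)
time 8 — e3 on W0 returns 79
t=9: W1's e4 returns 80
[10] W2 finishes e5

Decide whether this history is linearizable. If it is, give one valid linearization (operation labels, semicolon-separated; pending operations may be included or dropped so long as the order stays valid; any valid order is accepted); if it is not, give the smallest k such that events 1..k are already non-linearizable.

1. e1 put(80), leaving queue <80>
2. e2 put(79), leaving queue <80,79>
3. e4 take() → 80, leaving queue <79>
4. e3 take() → 79, leaving queue <>
5. e5 put(7), leaving queue <7>

linearizable — witness: e1; e2; e4; e3; e5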